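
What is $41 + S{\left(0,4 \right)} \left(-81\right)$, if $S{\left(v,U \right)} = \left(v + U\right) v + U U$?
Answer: $-1255$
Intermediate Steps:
$S{\left(v,U \right)} = U^{2} + v \left(U + v\right)$ ($S{\left(v,U \right)} = \left(U + v\right) v + U^{2} = v \left(U + v\right) + U^{2} = U^{2} + v \left(U + v\right)$)
$41 + S{\left(0,4 \right)} \left(-81\right) = 41 + \left(4^{2} + 0^{2} + 4 \cdot 0\right) \left(-81\right) = 41 + \left(16 + 0 + 0\right) \left(-81\right) = 41 + 16 \left(-81\right) = 41 - 1296 = -1255$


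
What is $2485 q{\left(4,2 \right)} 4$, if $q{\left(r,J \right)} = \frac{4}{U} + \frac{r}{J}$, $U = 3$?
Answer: $\frac{99400}{3} \approx 33133.0$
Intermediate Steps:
$q{\left(r,J \right)} = \frac{4}{3} + \frac{r}{J}$
$2485 q{\left(4,2 \right)} 4 = 2485 \left(\frac{4}{3} + \frac{4}{2}\right) 4 = 2485 \left(\frac{4}{3} + 4 \cdot \frac{1}{2}\right) 4 = 2485 \left(\frac{4}{3} + 2\right) 4 = 2485 \cdot \frac{10}{3} \cdot 4 = 2485 \cdot \frac{40}{3} = \frac{99400}{3}$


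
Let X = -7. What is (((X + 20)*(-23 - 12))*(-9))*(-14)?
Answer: -57330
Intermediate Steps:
(((X + 20)*(-23 - 12))*(-9))*(-14) = (((-7 + 20)*(-23 - 12))*(-9))*(-14) = ((13*(-35))*(-9))*(-14) = -455*(-9)*(-14) = 4095*(-14) = -57330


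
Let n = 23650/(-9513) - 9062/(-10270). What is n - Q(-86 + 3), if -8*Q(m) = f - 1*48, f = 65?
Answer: 203722559/390794040 ≈ 0.52130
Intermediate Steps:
Q(m) = -17/8 (Q(m) = -(65 - 1*48)/8 = -(65 - 48)/8 = -1/8*17 = -17/8)
n = -78339347/48849255 (n = 23650*(-1/9513) - 9062*(-1/10270) = -23650/9513 + 4531/5135 = -78339347/48849255 ≈ -1.6037)
n - Q(-86 + 3) = -78339347/48849255 - 1*(-17/8) = -78339347/48849255 + 17/8 = 203722559/390794040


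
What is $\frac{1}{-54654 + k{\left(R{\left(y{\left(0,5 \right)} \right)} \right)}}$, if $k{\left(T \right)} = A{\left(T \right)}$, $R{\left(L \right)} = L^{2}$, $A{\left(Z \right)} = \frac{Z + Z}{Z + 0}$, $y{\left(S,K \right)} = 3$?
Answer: $- \frac{1}{54652} \approx -1.8298 \cdot 10^{-5}$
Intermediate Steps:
$A{\left(Z \right)} = 2$ ($A{\left(Z \right)} = \frac{2 Z}{Z} = 2$)
$k{\left(T \right)} = 2$
$\frac{1}{-54654 + k{\left(R{\left(y{\left(0,5 \right)} \right)} \right)}} = \frac{1}{-54654 + 2} = \frac{1}{-54652} = - \frac{1}{54652}$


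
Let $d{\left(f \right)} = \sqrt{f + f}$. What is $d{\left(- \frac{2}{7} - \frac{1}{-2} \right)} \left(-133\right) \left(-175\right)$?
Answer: $3325 \sqrt{21} \approx 15237.0$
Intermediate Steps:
$d{\left(f \right)} = \sqrt{2} \sqrt{f}$ ($d{\left(f \right)} = \sqrt{2 f} = \sqrt{2} \sqrt{f}$)
$d{\left(- \frac{2}{7} - \frac{1}{-2} \right)} \left(-133\right) \left(-175\right) = \sqrt{2} \sqrt{- \frac{2}{7} - \frac{1}{-2}} \left(-133\right) \left(-175\right) = \sqrt{2} \sqrt{\left(-2\right) \frac{1}{7} - - \frac{1}{2}} \left(-133\right) \left(-175\right) = \sqrt{2} \sqrt{- \frac{2}{7} + \frac{1}{2}} \left(-133\right) \left(-175\right) = \sqrt{2} \sqrt{\frac{3}{14}} \left(-133\right) \left(-175\right) = \sqrt{2} \frac{\sqrt{42}}{14} \left(-133\right) \left(-175\right) = \frac{\sqrt{21}}{7} \left(-133\right) \left(-175\right) = - 19 \sqrt{21} \left(-175\right) = 3325 \sqrt{21}$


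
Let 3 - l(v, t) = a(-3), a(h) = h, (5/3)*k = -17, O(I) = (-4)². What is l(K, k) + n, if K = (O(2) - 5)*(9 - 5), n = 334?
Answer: 340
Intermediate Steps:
O(I) = 16
k = -51/5 (k = (⅗)*(-17) = -51/5 ≈ -10.200)
K = 44 (K = (16 - 5)*(9 - 5) = 11*4 = 44)
l(v, t) = 6 (l(v, t) = 3 - 1*(-3) = 3 + 3 = 6)
l(K, k) + n = 6 + 334 = 340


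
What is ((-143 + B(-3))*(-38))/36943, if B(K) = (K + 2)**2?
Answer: 5396/36943 ≈ 0.14606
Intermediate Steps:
B(K) = (2 + K)**2
((-143 + B(-3))*(-38))/36943 = ((-143 + (2 - 3)**2)*(-38))/36943 = ((-143 + (-1)**2)*(-38))*(1/36943) = ((-143 + 1)*(-38))*(1/36943) = -142*(-38)*(1/36943) = 5396*(1/36943) = 5396/36943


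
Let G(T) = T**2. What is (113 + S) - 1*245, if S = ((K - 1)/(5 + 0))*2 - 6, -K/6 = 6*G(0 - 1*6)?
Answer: -3284/5 ≈ -656.80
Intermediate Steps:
K = -1296 (K = -36*(0 - 1*6)**2 = -36*(0 - 6)**2 = -36*(-6)**2 = -36*36 = -6*216 = -1296)
S = -2624/5 (S = ((-1296 - 1)/(5 + 0))*2 - 6 = -1297/5*2 - 6 = -2594/5 - 6 = -2624/5 ≈ -524.80)
(113 + S) - 1*245 = (113 - 2624/5) - 1*245 = -2059/5 - 245 = -3284/5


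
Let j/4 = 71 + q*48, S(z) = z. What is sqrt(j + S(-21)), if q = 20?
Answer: sqrt(4103) ≈ 64.055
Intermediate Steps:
j = 4124 (j = 4*(71 + 20*48) = 4*(71 + 960) = 4*1031 = 4124)
sqrt(j + S(-21)) = sqrt(4124 - 21) = sqrt(4103)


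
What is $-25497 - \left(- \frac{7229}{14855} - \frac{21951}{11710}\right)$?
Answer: $- \frac{886968937031}{34790410} \approx -25495.0$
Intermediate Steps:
$-25497 - \left(- \frac{7229}{14855} - \frac{21951}{11710}\right) = -25497 - - \frac{82146739}{34790410} = -25497 + \frac{82146739}{34790410} = - \frac{886968937031}{34790410}$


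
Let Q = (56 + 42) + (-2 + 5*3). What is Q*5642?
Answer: 626262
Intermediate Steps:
Q = 111 (Q = 98 + (-2 + 15) = 98 + 13 = 111)
Q*5642 = 111*5642 = 626262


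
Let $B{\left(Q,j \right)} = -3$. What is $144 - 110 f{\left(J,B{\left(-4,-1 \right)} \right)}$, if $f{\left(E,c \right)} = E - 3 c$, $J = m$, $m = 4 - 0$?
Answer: $-1286$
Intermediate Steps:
$m = 4$ ($m = 4 + 0 = 4$)
$J = 4$
$144 - 110 f{\left(J,B{\left(-4,-1 \right)} \right)} = 144 - 110 \left(4 - -9\right) = 144 - 110 \left(4 + 9\right) = 144 - 1430 = -1286$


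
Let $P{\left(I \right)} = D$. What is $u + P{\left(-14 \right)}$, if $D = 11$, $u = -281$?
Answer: $-270$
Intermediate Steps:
$P{\left(I \right)} = 11$
$u + P{\left(-14 \right)} = -281 + 11 = -270$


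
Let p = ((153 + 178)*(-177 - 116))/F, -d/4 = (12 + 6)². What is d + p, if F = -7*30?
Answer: -175177/210 ≈ -834.18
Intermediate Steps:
F = -210
d = -1296 (d = -4*(12 + 6)² = -4*18² = -4*324 = -1296)
p = 96983/210 (p = ((153 + 178)*(-177 - 116))/(-210) = (331*(-293))*(-1/210) = -96983*(-1/210) = 96983/210 ≈ 461.82)
d + p = -1296 + 96983/210 = -175177/210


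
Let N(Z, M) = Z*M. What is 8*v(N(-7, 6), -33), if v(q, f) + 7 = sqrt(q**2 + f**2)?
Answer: -56 + 24*sqrt(317) ≈ 371.31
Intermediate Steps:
N(Z, M) = M*Z
v(q, f) = -7 + sqrt(f**2 + q**2) (v(q, f) = -7 + sqrt(q**2 + f**2) = -7 + sqrt(f**2 + q**2))
8*v(N(-7, 6), -33) = 8*(-7 + sqrt((-33)**2 + (6*(-7))**2)) = 8*(-7 + sqrt(1089 + (-42)**2)) = 8*(-7 + sqrt(1089 + 1764)) = 8*(-7 + sqrt(2853)) = 8*(-7 + 3*sqrt(317)) = -56 + 24*sqrt(317)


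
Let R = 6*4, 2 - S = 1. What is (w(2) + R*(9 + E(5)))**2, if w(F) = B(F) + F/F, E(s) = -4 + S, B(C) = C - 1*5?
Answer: 20164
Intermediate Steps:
S = 1 (S = 2 - 1*1 = 2 - 1 = 1)
R = 24
B(C) = -5 + C (B(C) = C - 5 = -5 + C)
E(s) = -3 (E(s) = -4 + 1 = -3)
w(F) = -4 + F (w(F) = (-5 + F) + F/F = (-5 + F) + 1 = -4 + F)
(w(2) + R*(9 + E(5)))**2 = ((-4 + 2) + 24*(9 - 3))**2 = (-2 + 24*6)**2 = (-2 + 144)**2 = 142**2 = 20164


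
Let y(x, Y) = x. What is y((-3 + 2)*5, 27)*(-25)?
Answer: 125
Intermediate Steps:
y((-3 + 2)*5, 27)*(-25) = ((-3 + 2)*5)*(-25) = -1*5*(-25) = -5*(-25) = 125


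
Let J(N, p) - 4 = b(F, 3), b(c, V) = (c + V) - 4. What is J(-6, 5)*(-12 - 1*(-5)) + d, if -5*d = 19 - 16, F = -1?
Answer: -73/5 ≈ -14.600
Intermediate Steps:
b(c, V) = -4 + V + c (b(c, V) = (V + c) - 4 = -4 + V + c)
J(N, p) = 2 (J(N, p) = 4 + (-4 + 3 - 1) = 4 - 2 = 2)
d = -⅗ (d = -(19 - 16)/5 = -⅕*3 = -⅗ ≈ -0.60000)
J(-6, 5)*(-12 - 1*(-5)) + d = 2*(-12 - 1*(-5)) - ⅗ = 2*(-12 + 5) - ⅗ = 2*(-7) - ⅗ = -14 - ⅗ = -73/5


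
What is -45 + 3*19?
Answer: 12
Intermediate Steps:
-45 + 3*19 = -45 + 57 = 12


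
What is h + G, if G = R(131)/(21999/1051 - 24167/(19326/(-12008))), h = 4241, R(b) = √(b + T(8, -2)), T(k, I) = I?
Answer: 4241 + 10155813*√129/152711276405 ≈ 4241.0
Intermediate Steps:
R(b) = √(-2 + b) (R(b) = √(b - 2) = √(-2 + b))
G = 10155813*√129/152711276405 (G = √(-2 + 131)/(21999/1051 - 24167/(19326/(-12008))) = √129/(21999*(1/1051) - 24167/(19326*(-1/12008))) = √129/(21999/1051 - 24167/(-9663/6004)) = √129/(21999/1051 - 24167*(-6004/9663)) = √129/(21999/1051 + 145098668/9663) = √129/(152711276405/10155813) = √129*(10155813/152711276405) = 10155813*√129/152711276405 ≈ 0.00075533)
h + G = 4241 + 10155813*√129/152711276405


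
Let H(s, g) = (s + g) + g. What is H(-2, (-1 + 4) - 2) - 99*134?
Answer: -13266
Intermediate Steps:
H(s, g) = s + 2*g (H(s, g) = (g + s) + g = s + 2*g)
H(-2, (-1 + 4) - 2) - 99*134 = (-2 + 2*((-1 + 4) - 2)) - 99*134 = (-2 + 2*(3 - 2)) - 13266 = (-2 + 2*1) - 13266 = (-2 + 2) - 13266 = 0 - 13266 = -13266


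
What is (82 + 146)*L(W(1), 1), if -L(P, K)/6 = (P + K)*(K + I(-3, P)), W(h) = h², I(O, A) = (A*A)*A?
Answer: -5472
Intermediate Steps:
I(O, A) = A³ (I(O, A) = A²*A = A³)
L(P, K) = -6*(K + P)*(K + P³) (L(P, K) = -6*(P + K)*(K + P³) = -6*(K + P)*(K + P³))
(82 + 146)*L(W(1), 1) = (82 + 146)*(-6*1² - 6*(1²)⁴ - 6*1*1² - 6*1*(1²)³) = 228*(-6*1 - 6*1⁴ - 6*1*1 - 6*1*1³) = 228*(-6 - 6*1 - 6 - 6*1*1) = 228*(-6 - 6 - 6 - 6) = 228*(-24) = -5472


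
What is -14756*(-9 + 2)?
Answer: 103292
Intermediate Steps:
-14756*(-9 + 2) = -14756*(-7) = -868*(-119) = 103292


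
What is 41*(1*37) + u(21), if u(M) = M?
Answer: 1538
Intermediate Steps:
41*(1*37) + u(21) = 41*(1*37) + 21 = 41*37 + 21 = 1517 + 21 = 1538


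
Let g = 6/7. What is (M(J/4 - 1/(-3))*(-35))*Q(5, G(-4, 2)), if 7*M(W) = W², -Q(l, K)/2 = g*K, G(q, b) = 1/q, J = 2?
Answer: -125/84 ≈ -1.4881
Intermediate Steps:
g = 6/7 (g = 6*(⅐) = 6/7 ≈ 0.85714)
Q(l, K) = -12*K/7
M(W) = W²/7
(M(J/4 - 1/(-3))*(-35))*Q(5, G(-4, 2)) = (((2/4 - 1/(-3))²/7)*(-35))*(-12/7/(-4)) = (((2*(¼) - 1*(-⅓))²/7)*(-35))*(-12/7*(-¼)) = (((½ + ⅓)²/7)*(-35))*(3/7) = (((⅚)²/7)*(-35))*(3/7) = (((⅐)*(25/36))*(-35))*(3/7) = ((25/252)*(-35))*(3/7) = -125/36*3/7 = -125/84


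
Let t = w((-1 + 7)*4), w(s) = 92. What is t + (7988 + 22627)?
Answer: 30707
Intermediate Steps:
t = 92
t + (7988 + 22627) = 92 + (7988 + 22627) = 92 + 30615 = 30707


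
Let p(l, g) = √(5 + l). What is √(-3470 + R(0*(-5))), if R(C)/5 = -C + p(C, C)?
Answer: √(-3470 + 5*√5) ≈ 58.812*I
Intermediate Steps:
R(C) = -5*C + 5*√(5 + C) (R(C) = 5*(-C + √(5 + C)) = 5*(√(5 + C) - C) = -5*C + 5*√(5 + C))
√(-3470 + R(0*(-5))) = √(-3470 + (-0*(-5) + 5*√(5 + 0*(-5)))) = √(-3470 + (-5*0 + 5*√(5 + 0))) = √(-3470 + (0 + 5*√5)) = √(-3470 + 5*√5)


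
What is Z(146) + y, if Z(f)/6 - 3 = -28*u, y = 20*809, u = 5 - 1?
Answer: 15526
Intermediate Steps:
u = 4
y = 16180
Z(f) = -654 (Z(f) = 18 + 6*(-28*4) = 18 + 6*(-112) = 18 - 672 = -654)
Z(146) + y = -654 + 16180 = 15526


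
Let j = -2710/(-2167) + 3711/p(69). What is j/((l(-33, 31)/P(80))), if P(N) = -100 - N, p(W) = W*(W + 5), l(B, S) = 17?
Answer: -656369910/31349989 ≈ -20.937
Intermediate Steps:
p(W) = W*(5 + W)
j = 7292999/3688234 (j = -2710/(-2167) + 3711/((69*(5 + 69))) = -2710*(-1/2167) + 3711/((69*74)) = 2710/2167 + 3711/5106 = 2710/2167 + 3711*(1/5106) = 2710/2167 + 1237/1702 = 7292999/3688234 ≈ 1.9774)
j/((l(-33, 31)/P(80))) = 7292999/(3688234*((17/(-100 - 1*80)))) = 7292999/(3688234*((17/(-100 - 80)))) = 7292999/(3688234*((17/(-180)))) = 7292999/(3688234*((17*(-1/180)))) = 7292999/(3688234*(-17/180)) = (7292999/3688234)*(-180/17) = -656369910/31349989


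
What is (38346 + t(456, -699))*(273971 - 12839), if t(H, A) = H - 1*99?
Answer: 10106591796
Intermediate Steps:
t(H, A) = -99 + H (t(H, A) = H - 99 = -99 + H)
(38346 + t(456, -699))*(273971 - 12839) = (38346 + (-99 + 456))*(273971 - 12839) = (38346 + 357)*261132 = 38703*261132 = 10106591796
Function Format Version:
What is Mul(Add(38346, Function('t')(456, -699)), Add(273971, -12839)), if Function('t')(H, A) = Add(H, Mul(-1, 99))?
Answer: 10106591796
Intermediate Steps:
Function('t')(H, A) = Add(-99, H) (Function('t')(H, A) = Add(H, -99) = Add(-99, H))
Mul(Add(38346, Function('t')(456, -699)), Add(273971, -12839)) = Mul(Add(38346, Add(-99, 456)), Add(273971, -12839)) = Mul(Add(38346, 357), 261132) = Mul(38703, 261132) = 10106591796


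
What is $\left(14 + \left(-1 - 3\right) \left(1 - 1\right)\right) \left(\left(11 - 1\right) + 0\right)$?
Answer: $140$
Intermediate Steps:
$\left(14 + \left(-1 - 3\right) \left(1 - 1\right)\right) \left(\left(11 - 1\right) + 0\right) = \left(14 - 4 \left(1 - 1\right)\right) \left(10 + 0\right) = \left(14 - 0\right) 10 = \left(14 + 0\right) 10 = 14 \cdot 10 = 140$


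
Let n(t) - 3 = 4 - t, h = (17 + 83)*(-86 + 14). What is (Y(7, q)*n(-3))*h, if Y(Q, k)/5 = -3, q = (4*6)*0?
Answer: 1080000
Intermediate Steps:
q = 0 (q = 24*0 = 0)
Y(Q, k) = -15 (Y(Q, k) = 5*(-3) = -15)
h = -7200 (h = 100*(-72) = -7200)
n(t) = 7 - t (n(t) = 3 + (4 - t) = 7 - t)
(Y(7, q)*n(-3))*h = -15*(7 - 1*(-3))*(-7200) = -15*(7 + 3)*(-7200) = -15*10*(-7200) = -150*(-7200) = 1080000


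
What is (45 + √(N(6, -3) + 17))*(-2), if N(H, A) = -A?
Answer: -90 - 4*√5 ≈ -98.944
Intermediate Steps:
(45 + √(N(6, -3) + 17))*(-2) = (45 + √(-1*(-3) + 17))*(-2) = (45 + √(3 + 17))*(-2) = (45 + √20)*(-2) = (45 + 2*√5)*(-2) = -90 - 4*√5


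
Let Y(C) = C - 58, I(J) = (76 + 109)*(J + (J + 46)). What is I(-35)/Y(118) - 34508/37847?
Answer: -2835186/37847 ≈ -74.912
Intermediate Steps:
I(J) = 8510 + 370*J (I(J) = 185*(J + (46 + J)) = 185*(46 + 2*J) = 8510 + 370*J)
Y(C) = -58 + C
I(-35)/Y(118) - 34508/37847 = (8510 + 370*(-35))/(-58 + 118) - 34508/37847 = (8510 - 12950)/60 - 34508*1/37847 = -4440*1/60 - 34508/37847 = -74 - 34508/37847 = -2835186/37847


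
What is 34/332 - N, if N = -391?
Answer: 64923/166 ≈ 391.10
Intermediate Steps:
34/332 - N = 34/332 - 1*(-391) = 34*(1/332) + 391 = 17/166 + 391 = 64923/166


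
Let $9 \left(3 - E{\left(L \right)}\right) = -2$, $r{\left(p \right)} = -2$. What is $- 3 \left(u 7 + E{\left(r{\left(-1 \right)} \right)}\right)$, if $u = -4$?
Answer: $\frac{223}{3} \approx 74.333$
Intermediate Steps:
$E{\left(L \right)} = \frac{29}{9}$ ($E{\left(L \right)} = 3 - - \frac{2}{9} = 3 + \frac{2}{9} = \frac{29}{9}$)
$- 3 \left(u 7 + E{\left(r{\left(-1 \right)} \right)}\right) = - 3 \left(\left(-4\right) 7 + \frac{29}{9}\right) = - 3 \left(-28 + \frac{29}{9}\right) = \left(-3\right) \left(- \frac{223}{9}\right) = \frac{223}{3}$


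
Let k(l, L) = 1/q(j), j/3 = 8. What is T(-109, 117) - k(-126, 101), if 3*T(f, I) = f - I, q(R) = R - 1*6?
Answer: -1357/18 ≈ -75.389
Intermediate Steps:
j = 24 (j = 3*8 = 24)
q(R) = -6 + R (q(R) = R - 6 = -6 + R)
T(f, I) = -I/3 + f/3 (T(f, I) = (f - I)/3 = -I/3 + f/3)
k(l, L) = 1/18 (k(l, L) = 1/(-6 + 24) = 1/18)
T(-109, 117) - k(-126, 101) = (-1/3*117 + (1/3)*(-109)) - 1*1/18 = (-39 - 109/3) - 1/18 = -226/3 - 1/18 = -1357/18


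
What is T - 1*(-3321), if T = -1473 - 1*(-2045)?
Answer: 3893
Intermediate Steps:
T = 572 (T = -1473 + 2045 = 572)
T - 1*(-3321) = 572 - 1*(-3321) = 572 + 3321 = 3893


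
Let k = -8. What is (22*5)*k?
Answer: -880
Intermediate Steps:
(22*5)*k = (22*5)*(-8) = 110*(-8) = -880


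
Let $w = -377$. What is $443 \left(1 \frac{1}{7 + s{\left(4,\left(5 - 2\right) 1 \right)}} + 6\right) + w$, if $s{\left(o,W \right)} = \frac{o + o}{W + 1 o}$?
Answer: $\frac{133118}{57} \approx 2335.4$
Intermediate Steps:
$s{\left(o,W \right)} = \frac{2 o}{W + o}$
$443 \left(1 \frac{1}{7 + s{\left(4,\left(5 - 2\right) 1 \right)}} + 6\right) + w = 443 \left(1 \frac{1}{7 + 2 \cdot 4 \frac{1}{\left(5 - 2\right) 1 + 4}} + 6\right) - 377 = 443 \left(1 \frac{1}{7 + 2 \cdot 4 \frac{1}{3 \cdot 1 + 4}} + 6\right) - 377 = 443 \left(1 \frac{1}{7 + 2 \cdot 4 \frac{1}{3 + 4}} + 6\right) - 377 = 443 \left(1 \frac{1}{7 + 2 \cdot 4 \cdot \frac{1}{7}} + 6\right) - 377 = 443 \left(1 \frac{1}{7 + \frac{8}{7}} + 6\right) - 377 = 443 \left(1 \frac{1}{\frac{57}{7}} + 6\right) - 377 = 443 \left(1 \cdot \frac{7}{57} + 6\right) - 377 = 443 \left(\frac{7}{57} + 6\right) - 377 = 443 \cdot \frac{349}{57} - 377 = \frac{154607}{57} - 377 = \frac{133118}{57}$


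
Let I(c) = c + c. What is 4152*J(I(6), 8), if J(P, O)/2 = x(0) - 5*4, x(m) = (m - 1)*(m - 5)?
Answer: -124560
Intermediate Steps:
I(c) = 2*c
x(m) = (-1 + m)*(-5 + m)
J(P, O) = -30 (J(P, O) = 2*((5 + 0**2 - 6*0) - 5*4) = 2*((5 + 0 + 0) - 20) = 2*(5 - 20) = 2*(-15) = -30)
4152*J(I(6), 8) = 4152*(-30) = -124560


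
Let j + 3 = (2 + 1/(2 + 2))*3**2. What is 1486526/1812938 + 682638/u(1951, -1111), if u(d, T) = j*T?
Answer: -73278270987/2105727487 ≈ -34.799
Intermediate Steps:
j = 69/4 (j = -3 + (2 + 1/(2 + 2))*3**2 = -3 + (2 + 1/4)*9 = -3 + (9/4)*9 = -3 + 81/4 = 69/4 ≈ 17.250)
u(d, T) = 69*T/4
1486526/1812938 + 682638/u(1951, -1111) = 1486526/1812938 + 682638/(((69/4)*(-1111))) = 1486526*(1/1812938) + 682638/(-76659/4) = 743263/906469 + 682638*(-4/76659) = 743263/906469 - 82744/2323 = -73278270987/2105727487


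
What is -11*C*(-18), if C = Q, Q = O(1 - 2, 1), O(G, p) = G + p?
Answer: 0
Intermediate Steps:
Q = 0 (Q = (1 - 2) + 1 = -1 + 1 = 0)
C = 0
-11*C*(-18) = -11*0*(-18) = 0*(-18) = 0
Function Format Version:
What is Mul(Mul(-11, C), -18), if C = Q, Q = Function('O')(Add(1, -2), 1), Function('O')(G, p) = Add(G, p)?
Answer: 0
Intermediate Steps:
Q = 0 (Q = Add(Add(1, -2), 1) = Add(-1, 1) = 0)
C = 0
Mul(Mul(-11, C), -18) = Mul(Mul(-11, 0), -18) = Mul(0, -18) = 0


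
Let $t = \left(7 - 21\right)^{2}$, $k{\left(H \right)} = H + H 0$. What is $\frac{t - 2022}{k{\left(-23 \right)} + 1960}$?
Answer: $- \frac{1826}{1937} \approx -0.94269$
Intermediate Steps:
$k{\left(H \right)} = H$ ($k{\left(H \right)} = H + 0 = H$)
$t = 196$ ($t = \left(-14\right)^{2} = 196$)
$\frac{t - 2022}{k{\left(-23 \right)} + 1960} = \frac{196 - 2022}{-23 + 1960} = - \frac{1826}{1937}$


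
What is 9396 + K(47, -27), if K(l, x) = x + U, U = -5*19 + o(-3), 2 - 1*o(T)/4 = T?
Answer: 9294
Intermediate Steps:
o(T) = 8 - 4*T
U = -75 (U = -5*19 + (8 - 4*(-3)) = -95 + (8 + 12) = -95 + 20 = -75)
K(l, x) = -75 + x (K(l, x) = x - 75 = -75 + x)
9396 + K(47, -27) = 9396 + (-75 - 27) = 9396 - 102 = 9294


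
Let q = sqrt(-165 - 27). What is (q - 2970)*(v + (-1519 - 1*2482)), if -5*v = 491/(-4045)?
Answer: 48066321996/4045 - 647357872*I*sqrt(3)/20225 ≈ 1.1883e+7 - 55439.0*I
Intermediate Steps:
q = 8*I*sqrt(3) (q = sqrt(-192) = 8*I*sqrt(3) ≈ 13.856*I)
v = 491/20225 (v = -491/(5*(-4045)) = -491*(-1)/(5*4045) = -1/5*(-491/4045) = 491/20225 ≈ 0.024277)
(q - 2970)*(v + (-1519 - 1*2482)) = (8*I*sqrt(3) - 2970)*(491/20225 + (-1519 - 1*2482)) = (-2970 + 8*I*sqrt(3))*(491/20225 + (-1519 - 2482)) = (-2970 + 8*I*sqrt(3))*(491/20225 - 4001) = (-2970 + 8*I*sqrt(3))*(-80919734/20225) = 48066321996/4045 - 647357872*I*sqrt(3)/20225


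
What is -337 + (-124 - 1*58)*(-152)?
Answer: 27327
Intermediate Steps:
-337 + (-124 - 1*58)*(-152) = -337 + (-124 - 58)*(-152) = -337 - 182*(-152) = -337 + 27664 = 27327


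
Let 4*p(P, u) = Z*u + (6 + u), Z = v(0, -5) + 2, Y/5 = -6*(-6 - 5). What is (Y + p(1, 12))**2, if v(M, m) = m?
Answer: 423801/4 ≈ 1.0595e+5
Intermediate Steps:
Y = 330 (Y = 5*(-6*(-6 - 5)) = 5*(-6*(-11)) = 5*66 = 330)
Z = -3 (Z = -5 + 2 = -3)
p(P, u) = 3/2 - u/2 (p(P, u) = (-3*u + (6 + u))/4 = (6 - 2*u)/4 = 3/2 - u/2)
(Y + p(1, 12))**2 = (330 + (3/2 - 1/2*12))**2 = (330 + (3/2 - 6))**2 = (330 - 9/2)**2 = (651/2)**2 = 423801/4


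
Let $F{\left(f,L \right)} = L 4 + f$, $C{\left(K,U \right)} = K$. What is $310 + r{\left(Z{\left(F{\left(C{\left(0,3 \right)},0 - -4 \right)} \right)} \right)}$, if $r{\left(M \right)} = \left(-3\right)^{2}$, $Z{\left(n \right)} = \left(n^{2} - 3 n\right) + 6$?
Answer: $319$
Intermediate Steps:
$F{\left(f,L \right)} = f + 4 L$ ($F{\left(f,L \right)} = 4 L + f = f + 4 L$)
$Z{\left(n \right)} = 6 + n^{2} - 3 n$
$r{\left(M \right)} = 9$
$310 + r{\left(Z{\left(F{\left(C{\left(0,3 \right)},0 - -4 \right)} \right)} \right)} = 310 + 9 = 319$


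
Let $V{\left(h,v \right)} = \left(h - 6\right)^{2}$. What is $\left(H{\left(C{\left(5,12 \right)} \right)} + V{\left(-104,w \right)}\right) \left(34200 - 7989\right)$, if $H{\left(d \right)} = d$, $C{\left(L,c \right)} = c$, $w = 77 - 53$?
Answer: $317467632$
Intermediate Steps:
$w = 24$ ($w = 77 - 53 = 24$)
$V{\left(h,v \right)} = \left(-6 + h\right)^{2}$
$\left(H{\left(C{\left(5,12 \right)} \right)} + V{\left(-104,w \right)}\right) \left(34200 - 7989\right) = \left(12 + \left(-6 - 104\right)^{2}\right) \left(34200 - 7989\right) = \left(12 + \left(-110\right)^{2}\right) 26211 = \left(12 + 12100\right) 26211 = 12112 \cdot 26211 = 317467632$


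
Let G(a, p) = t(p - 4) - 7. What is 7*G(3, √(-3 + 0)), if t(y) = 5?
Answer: -14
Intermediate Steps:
G(a, p) = -2 (G(a, p) = 5 - 7 = -2)
7*G(3, √(-3 + 0)) = 7*(-2) = -14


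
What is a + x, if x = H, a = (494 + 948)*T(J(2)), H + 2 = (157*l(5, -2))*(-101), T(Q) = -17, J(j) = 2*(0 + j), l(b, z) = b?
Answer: -103801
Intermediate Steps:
J(j) = 2*j
H = -79287 (H = -2 + (157*5)*(-101) = -2 + 785*(-101) = -2 - 79285 = -79287)
a = -24514 (a = (494 + 948)*(-17) = 1442*(-17) = -24514)
x = -79287
a + x = -24514 - 79287 = -103801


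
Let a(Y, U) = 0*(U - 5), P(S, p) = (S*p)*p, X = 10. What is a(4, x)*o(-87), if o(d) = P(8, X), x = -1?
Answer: 0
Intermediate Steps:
P(S, p) = S*p²
a(Y, U) = 0 (a(Y, U) = 0*(-5 + U) = 0)
o(d) = 800 (o(d) = 8*10² = 8*100 = 800)
a(4, x)*o(-87) = 0*800 = 0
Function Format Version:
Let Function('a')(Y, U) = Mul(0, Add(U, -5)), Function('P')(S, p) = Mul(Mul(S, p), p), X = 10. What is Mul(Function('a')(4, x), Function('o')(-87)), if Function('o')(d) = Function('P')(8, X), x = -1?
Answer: 0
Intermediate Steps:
Function('P')(S, p) = Mul(S, Pow(p, 2))
Function('a')(Y, U) = 0 (Function('a')(Y, U) = Mul(0, Add(-5, U)) = 0)
Function('o')(d) = 800 (Function('o')(d) = Mul(8, Pow(10, 2)) = Mul(8, 100) = 800)
Mul(Function('a')(4, x), Function('o')(-87)) = Mul(0, 800) = 0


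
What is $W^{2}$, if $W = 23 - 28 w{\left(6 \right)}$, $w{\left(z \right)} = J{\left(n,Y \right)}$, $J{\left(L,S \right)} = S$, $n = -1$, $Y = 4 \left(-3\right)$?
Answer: $128881$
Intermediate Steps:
$Y = -12$
$w{\left(z \right)} = -12$
$W = 359$ ($W = 23 - -336 = 23 + 336 = 359$)
$W^{2} = 359^{2} = 128881$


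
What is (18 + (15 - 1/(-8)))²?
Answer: 70225/64 ≈ 1097.3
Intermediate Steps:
(18 + (15 - 1/(-8)))² = (18 + (15 - 1*(-⅛)))² = (18 + (15 + ⅛))² = (18 + 121/8)² = (265/8)² = 70225/64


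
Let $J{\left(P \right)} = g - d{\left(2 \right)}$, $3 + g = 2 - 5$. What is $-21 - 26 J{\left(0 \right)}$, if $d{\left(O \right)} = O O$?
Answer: $239$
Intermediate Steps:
$g = -6$ ($g = -3 + \left(2 - 5\right) = -3 - 3 = -6$)
$d{\left(O \right)} = O^{2}$
$J{\left(P \right)} = -10$ ($J{\left(P \right)} = -6 - 2^{2} = -6 - 4 = -10$)
$-21 - 26 J{\left(0 \right)} = -21 - -260 = -21 + 260 = 239$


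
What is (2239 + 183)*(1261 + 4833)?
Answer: 14759668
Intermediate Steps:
(2239 + 183)*(1261 + 4833) = 2422*6094 = 14759668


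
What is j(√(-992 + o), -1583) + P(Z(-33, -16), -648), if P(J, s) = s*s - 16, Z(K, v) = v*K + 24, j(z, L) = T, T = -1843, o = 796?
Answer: 418045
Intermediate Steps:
j(z, L) = -1843
Z(K, v) = 24 + K*v (Z(K, v) = K*v + 24 = 24 + K*v)
P(J, s) = -16 + s² (P(J, s) = s² - 16 = -16 + s²)
j(√(-992 + o), -1583) + P(Z(-33, -16), -648) = -1843 + (-16 + (-648)²) = -1843 + (-16 + 419904) = -1843 + 419888 = 418045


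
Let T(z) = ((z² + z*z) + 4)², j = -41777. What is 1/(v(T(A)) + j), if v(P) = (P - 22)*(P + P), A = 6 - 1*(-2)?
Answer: 1/606383119 ≈ 1.6491e-9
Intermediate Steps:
A = 8 (A = 6 + 2 = 8)
T(z) = (4 + 2*z²)² (T(z) = ((z² + z²) + 4)² = (2*z² + 4)² = (4 + 2*z²)²)
v(P) = 2*P*(-22 + P) (v(P) = (-22 + P)*(2*P) = 2*P*(-22 + P))
1/(v(T(A)) + j) = 1/(2*(4*(2 + 8²)²)*(-22 + 4*(2 + 8²)²) - 41777) = 1/(2*(4*(2 + 64)²)*(-22 + 4*(2 + 64)²) - 41777) = 1/(2*(4*66²)*(-22 + 4*66²) - 41777) = 1/(2*(4*4356)*(-22 + 4*4356) - 41777) = 1/(2*17424*(-22 + 17424) - 41777) = 1/(2*17424*17402 - 41777) = 1/(606424896 - 41777) = 1/606383119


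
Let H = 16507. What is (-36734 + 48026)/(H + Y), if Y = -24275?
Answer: -2823/1942 ≈ -1.4537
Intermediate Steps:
(-36734 + 48026)/(H + Y) = (-36734 + 48026)/(16507 - 24275) = 11292/(-7768) = 11292*(-1/7768) = -2823/1942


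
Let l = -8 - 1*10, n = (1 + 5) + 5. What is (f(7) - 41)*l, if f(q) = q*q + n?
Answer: -342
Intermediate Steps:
n = 11 (n = 6 + 5 = 11)
l = -18 (l = -8 - 10 = -18)
f(q) = 11 + q² (f(q) = q*q + 11 = q² + 11 = 11 + q²)
(f(7) - 41)*l = ((11 + 7²) - 41)*(-18) = ((11 + 49) - 41)*(-18) = (60 - 41)*(-18) = 19*(-18) = -342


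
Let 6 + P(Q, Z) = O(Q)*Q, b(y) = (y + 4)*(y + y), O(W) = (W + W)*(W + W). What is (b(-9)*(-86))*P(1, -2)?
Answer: 15480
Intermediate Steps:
O(W) = 4*W² (O(W) = (2*W)*(2*W) = 4*W²)
b(y) = 2*y*(4 + y) (b(y) = (4 + y)*(2*y) = 2*y*(4 + y))
P(Q, Z) = -6 + 4*Q³ (P(Q, Z) = -6 + (4*Q²)*Q = -6 + 4*Q³)
(b(-9)*(-86))*P(1, -2) = ((2*(-9)*(4 - 9))*(-86))*(-6 + 4*1³) = ((2*(-9)*(-5))*(-86))*(-6 + 4*1) = (90*(-86))*(-6 + 4) = -7740*(-2) = 15480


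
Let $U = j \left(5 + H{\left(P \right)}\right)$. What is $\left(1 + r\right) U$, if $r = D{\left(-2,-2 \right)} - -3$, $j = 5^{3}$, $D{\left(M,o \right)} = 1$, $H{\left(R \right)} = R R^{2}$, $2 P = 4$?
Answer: $8125$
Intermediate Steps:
$P = 2$ ($P = \frac{1}{2} \cdot 4 = 2$)
$H{\left(R \right)} = R^{3}$
$j = 125$
$r = 4$ ($r = 1 - -3 = 1 + 3 = 4$)
$U = 1625$ ($U = 125 \left(5 + 2^{3}\right) = 125 \left(5 + 8\right) = 125 \cdot 13 = 1625$)
$\left(1 + r\right) U = \left(1 + 4\right) 1625 = 5 \cdot 1625 = 8125$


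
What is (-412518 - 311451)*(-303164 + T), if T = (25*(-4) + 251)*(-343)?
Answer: 256977864333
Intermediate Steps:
T = -51793 (T = (-100 + 251)*(-343) = 151*(-343) = -51793)
(-412518 - 311451)*(-303164 + T) = (-412518 - 311451)*(-303164 - 51793) = -723969*(-354957) = 256977864333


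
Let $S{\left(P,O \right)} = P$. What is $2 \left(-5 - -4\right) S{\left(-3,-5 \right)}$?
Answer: $6$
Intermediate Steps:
$2 \left(-5 - -4\right) S{\left(-3,-5 \right)} = 2 \left(-5 - -4\right) \left(-3\right) = 2 \left(-5 + 4\right) \left(-3\right) = 2 \left(-1\right) \left(-3\right) = \left(-2\right) \left(-3\right) = 6$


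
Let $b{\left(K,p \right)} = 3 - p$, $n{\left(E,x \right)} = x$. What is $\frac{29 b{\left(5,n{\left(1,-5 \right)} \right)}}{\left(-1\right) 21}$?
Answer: $- \frac{232}{21} \approx -11.048$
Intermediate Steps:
$\frac{29 b{\left(5,n{\left(1,-5 \right)} \right)}}{\left(-1\right) 21} = \frac{29 \left(3 - -5\right)}{\left(-1\right) 21} = \frac{29 \left(3 + 5\right)}{-21} = 29 \cdot 8 \left(- \frac{1}{21}\right) = 232 \left(- \frac{1}{21}\right) = - \frac{232}{21}$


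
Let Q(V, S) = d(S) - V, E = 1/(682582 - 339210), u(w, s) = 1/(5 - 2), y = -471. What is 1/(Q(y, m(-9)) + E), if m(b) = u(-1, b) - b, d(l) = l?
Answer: 1030116/494799055 ≈ 0.0020819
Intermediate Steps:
u(w, s) = ⅓ (u(w, s) = 1/3 = ⅓)
m(b) = ⅓ - b
E = 1/343372 ≈ 2.9123e-6
Q(V, S) = S - V
1/(Q(y, m(-9)) + E) = 1/(((⅓ - 1*(-9)) - 1*(-471)) + 1/343372) = 1/(((⅓ + 9) + 471) + 1/343372) = 1/((28/3 + 471) + 1/343372) = 1/(1441/3 + 1/343372) = 1/(494799055/1030116) = 1030116/494799055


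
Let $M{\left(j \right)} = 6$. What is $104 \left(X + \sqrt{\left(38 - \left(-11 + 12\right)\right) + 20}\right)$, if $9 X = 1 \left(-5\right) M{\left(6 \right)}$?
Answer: $- \frac{1040}{3} + 104 \sqrt{57} \approx 438.52$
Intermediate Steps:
$X = - \frac{10}{3}$ ($X = \frac{1 \left(-5\right) 6}{9} = \frac{\left(-5\right) 6}{9} = \frac{1}{9} \left(-30\right) = - \frac{10}{3} \approx -3.3333$)
$104 \left(X + \sqrt{\left(38 - \left(-11 + 12\right)\right) + 20}\right) = 104 \left(- \frac{10}{3} + \sqrt{\left(38 - \left(-11 + 12\right)\right) + 20}\right) = 104 \left(- \frac{10}{3} + \sqrt{\left(38 - 1\right) + 20}\right) = 104 \left(- \frac{10}{3} + \sqrt{37 + 20}\right) = 104 \left(- \frac{10}{3} + \sqrt{57}\right) = - \frac{1040}{3} + 104 \sqrt{57}$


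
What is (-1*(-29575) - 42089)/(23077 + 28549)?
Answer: -6257/25813 ≈ -0.24240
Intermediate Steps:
(-1*(-29575) - 42089)/(23077 + 28549) = (29575 - 42089)/51626 = -12514*1/51626 = -6257/25813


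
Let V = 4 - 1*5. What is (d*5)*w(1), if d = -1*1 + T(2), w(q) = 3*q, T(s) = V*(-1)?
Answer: 0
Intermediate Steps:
V = -1 (V = 4 - 5 = -1)
T(s) = 1 (T(s) = -1*(-1) = 1)
d = 0 (d = -1*1 + 1 = -1 + 1 = 0)
(d*5)*w(1) = (0*5)*(3*1) = 0*3 = 0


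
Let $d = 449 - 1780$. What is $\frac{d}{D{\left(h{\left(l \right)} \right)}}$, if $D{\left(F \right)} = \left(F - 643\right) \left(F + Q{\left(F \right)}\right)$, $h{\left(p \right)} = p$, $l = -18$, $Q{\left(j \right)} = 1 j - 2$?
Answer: $- \frac{1331}{25118} \approx -0.05299$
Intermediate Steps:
$Q{\left(j \right)} = -2 + j$ ($Q{\left(j \right)} = j - 2 = -2 + j$)
$D{\left(F \right)} = \left(-643 + F\right) \left(-2 + 2 F\right)$ ($D{\left(F \right)} = \left(F - 643\right) \left(F + \left(-2 + F\right)\right) = \left(-643 + F\right) \left(-2 + 2 F\right)$)
$d = -1331$ ($d = 449 - 1780 = -1331$)
$\frac{d}{D{\left(h{\left(l \right)} \right)}} = - \frac{1331}{1286 - -23184 + 2 \left(-18\right)^{2}} = - \frac{1331}{1286 + 23184 + 2 \cdot 324} = - \frac{1331}{1286 + 23184 + 648} = - \frac{1331}{25118}$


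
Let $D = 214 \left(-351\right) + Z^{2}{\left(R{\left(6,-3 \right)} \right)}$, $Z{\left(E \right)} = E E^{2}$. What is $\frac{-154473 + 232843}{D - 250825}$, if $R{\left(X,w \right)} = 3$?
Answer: $- \frac{461}{1913} \approx -0.24098$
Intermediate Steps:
$Z{\left(E \right)} = E^{3}$
$D = -74385$ ($D = 214 \left(-351\right) + \left(3^{3}\right)^{2} = -75114 + 27^{2} = -75114 + 729 = -74385$)
$\frac{-154473 + 232843}{D - 250825} = \frac{-154473 + 232843}{-74385 - 250825} = \frac{78370}{-325210} = 78370 \left(- \frac{1}{325210}\right) = - \frac{461}{1913}$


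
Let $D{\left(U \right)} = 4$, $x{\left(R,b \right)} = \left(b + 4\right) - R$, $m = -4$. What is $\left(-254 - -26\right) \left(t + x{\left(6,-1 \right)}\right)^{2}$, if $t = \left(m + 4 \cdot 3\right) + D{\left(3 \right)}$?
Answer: $-18468$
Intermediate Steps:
$x{\left(R,b \right)} = 4 + b - R$ ($x{\left(R,b \right)} = \left(4 + b\right) - R = 4 + b - R$)
$t = 12$ ($t = \left(-4 + 4 \cdot 3\right) + 4 = \left(-4 + 12\right) + 4 = 8 + 4 = 12$)
$\left(-254 - -26\right) \left(t + x{\left(6,-1 \right)}\right)^{2} = \left(-254 - -26\right) \left(12 - 3\right)^{2} = \left(-254 + 26\right) \left(12 - 3\right)^{2} = - 228 \left(12 - 3\right)^{2} = - 228 \cdot 9^{2} = \left(-228\right) 81 = -18468$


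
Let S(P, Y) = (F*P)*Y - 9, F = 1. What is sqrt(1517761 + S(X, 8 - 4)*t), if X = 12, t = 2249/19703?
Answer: sqrt(589209007669882)/19703 ≈ 1232.0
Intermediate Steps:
t = 2249/19703 (t = 2249*(1/19703) = 2249/19703 ≈ 0.11415)
S(P, Y) = -9 + P*Y (S(P, Y) = (1*P)*Y - 9 = P*Y - 9 = -9 + P*Y)
sqrt(1517761 + S(X, 8 - 4)*t) = sqrt(1517761 + (-9 + 12*(8 - 4))*(2249/19703)) = sqrt(1517761 + (-9 + 12*4)*(2249/19703)) = sqrt(1517761 + (-9 + 48)*(2249/19703)) = sqrt(1517761 + 39*(2249/19703)) = sqrt(1517761 + 87711/19703) = sqrt(29904532694/19703) = sqrt(589209007669882)/19703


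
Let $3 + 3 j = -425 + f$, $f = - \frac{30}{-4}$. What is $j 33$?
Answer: $- \frac{9251}{2} \approx -4625.5$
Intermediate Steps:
$f = \frac{15}{2}$ ($f = \left(-30\right) \left(- \frac{1}{4}\right) = \frac{15}{2} \approx 7.5$)
$j = - \frac{841}{6}$ ($j = -1 + \frac{-425 + \frac{15}{2}}{3} = -1 + \frac{1}{3} \left(- \frac{835}{2}\right) = -1 - \frac{835}{6} = - \frac{841}{6} \approx -140.17$)
$j 33 = \left(- \frac{841}{6}\right) 33 = - \frac{9251}{2}$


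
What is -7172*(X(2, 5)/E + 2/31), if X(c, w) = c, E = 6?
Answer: -265364/93 ≈ -2853.4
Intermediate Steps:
-7172*(X(2, 5)/E + 2/31) = -7172*(2/6 + 2/31) = -7172*(2*(1/6) + 2*(1/31)) = -7172*(1/3 + 2/31) = -7172*37/93 = -265364/93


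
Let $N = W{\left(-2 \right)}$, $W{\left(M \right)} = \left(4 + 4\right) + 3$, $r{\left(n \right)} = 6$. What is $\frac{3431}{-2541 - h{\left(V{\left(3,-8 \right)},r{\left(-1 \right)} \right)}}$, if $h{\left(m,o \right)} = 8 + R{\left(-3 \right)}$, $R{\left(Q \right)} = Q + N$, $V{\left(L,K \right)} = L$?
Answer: $- \frac{3431}{2557} \approx -1.3418$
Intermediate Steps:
$W{\left(M \right)} = 11$ ($W{\left(M \right)} = 8 + 3 = 11$)
$N = 11$
$R{\left(Q \right)} = 11 + Q$ ($R{\left(Q \right)} = Q + 11 = 11 + Q$)
$h{\left(m,o \right)} = 16$ ($h{\left(m,o \right)} = 8 + \left(11 - 3\right) = 8 + 8 = 16$)
$\frac{3431}{-2541 - h{\left(V{\left(3,-8 \right)},r{\left(-1 \right)} \right)}} = \frac{3431}{-2541 - 16} = \frac{3431}{-2557} = 3431 \left(- \frac{1}{2557}\right) = - \frac{3431}{2557}$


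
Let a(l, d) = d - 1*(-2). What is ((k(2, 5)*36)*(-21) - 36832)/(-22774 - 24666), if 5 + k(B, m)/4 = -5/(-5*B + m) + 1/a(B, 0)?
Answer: 3281/5930 ≈ 0.55329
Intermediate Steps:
a(l, d) = 2 + d (a(l, d) = d + 2 = 2 + d)
k(B, m) = -18 - 20/(m - 5*B) (k(B, m) = -20 + 4*(-5/(-5*B + m) + 1/(2 + 0)) = -20 + 4*(-5/(m - 5*B) + 1/2) = -20 + 4*(1/2 - 5/(m - 5*B)) = -20 + (2 - 20/(m - 5*B)) = -18 - 20/(m - 5*B))
((k(2, 5)*36)*(-21) - 36832)/(-22774 - 24666) = (((2*(10 - 45*2 + 9*5)/(-1*5 + 5*2))*36)*(-21) - 36832)/(-22774 - 24666) = (((2*(10 - 90 + 45)/(-5 + 10))*36)*(-21) - 36832)/(-47440) = (((2*(-35)/5)*36)*(-21) - 36832)*(-1/47440) = (((2*(1/5)*(-35))*36)*(-21) - 36832)*(-1/47440) = (-14*36*(-21) - 36832)*(-1/47440) = (-504*(-21) - 36832)*(-1/47440) = (10584 - 36832)*(-1/47440) = -26248*(-1/47440) = 3281/5930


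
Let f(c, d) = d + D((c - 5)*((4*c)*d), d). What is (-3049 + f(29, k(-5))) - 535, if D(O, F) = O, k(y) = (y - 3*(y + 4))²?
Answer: 7556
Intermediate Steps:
k(y) = (-12 - 2*y)² (k(y) = (y - 3*(4 + y))² = (y + (-12 - 3*y))² = (-12 - 2*y)²)
f(c, d) = d + 4*c*d*(-5 + c) (f(c, d) = d + (c - 5)*((4*c)*d) = d + (-5 + c)*(4*c*d) = d + 4*c*d*(-5 + c))
(-3049 + f(29, k(-5))) - 535 = (-3049 + (4*(6 - 5)²)*(1 + 4*29*(-5 + 29))) - 535 = (-3049 + (4*1²)*(1 + 4*29*24)) - 535 = (-3049 + (4*1)*(1 + 2784)) - 535 = (-3049 + 4*2785) - 535 = (-3049 + 11140) - 535 = 8091 - 535 = 7556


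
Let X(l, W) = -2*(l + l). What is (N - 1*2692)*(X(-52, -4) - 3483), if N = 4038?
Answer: -4408150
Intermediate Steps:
X(l, W) = -4*l
(N - 1*2692)*(X(-52, -4) - 3483) = (4038 - 1*2692)*(-4*(-52) - 3483) = (4038 - 2692)*(208 - 3483) = 1346*(-3275) = -4408150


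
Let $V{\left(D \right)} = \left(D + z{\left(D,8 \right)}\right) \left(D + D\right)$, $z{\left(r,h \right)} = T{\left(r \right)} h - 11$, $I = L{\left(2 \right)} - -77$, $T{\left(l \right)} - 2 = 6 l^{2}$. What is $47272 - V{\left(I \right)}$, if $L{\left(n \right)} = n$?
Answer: $-47297744$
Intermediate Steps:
$T{\left(l \right)} = 2 + 6 l^{2}$
$I = 79$ ($I = 2 - -77 = 2 + 77 = 79$)
$z{\left(r,h \right)} = -11 + h \left(2 + 6 r^{2}\right)$ ($z{\left(r,h \right)} = \left(2 + 6 r^{2}\right) h - 11 = h \left(2 + 6 r^{2}\right) - 11 = -11 + h \left(2 + 6 r^{2}\right)$)
$V{\left(D \right)} = 2 D \left(5 + D + 48 D^{2}\right)$ ($V{\left(D \right)} = \left(D + \left(-11 + 2 \cdot 8 \left(1 + 3 D^{2}\right)\right)\right) \left(D + D\right) = \left(D + \left(-11 + \left(16 + 48 D^{2}\right)\right)\right) 2 D = \left(D + \left(5 + 48 D^{2}\right)\right) 2 D = \left(5 + D + 48 D^{2}\right) 2 D = 2 D \left(5 + D + 48 D^{2}\right)$)
$47272 - V{\left(I \right)} = 47272 - 2 \cdot 79 \left(5 + 79 + 48 \cdot 79^{2}\right) = 47272 - 2 \cdot 79 \left(5 + 79 + 48 \cdot 6241\right) = 47272 - 2 \cdot 79 \left(5 + 79 + 299568\right) = 47272 - 2 \cdot 79 \cdot 299652 = 47272 - 47345016 = -47297744$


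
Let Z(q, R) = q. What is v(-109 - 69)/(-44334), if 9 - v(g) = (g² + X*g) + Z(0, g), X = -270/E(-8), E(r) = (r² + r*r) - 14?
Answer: 609835/842346 ≈ 0.72397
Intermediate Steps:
E(r) = -14 + 2*r² (E(r) = (r² + r²) - 14 = 2*r² - 14 = -14 + 2*r²)
X = -45/19 (X = -270/(-14 + 2*(-8)²) = -270/(-14 + 2*64) = -270/(-14 + 128) = -270/114 = -270*1/114 = -45/19 ≈ -2.3684)
v(g) = 9 - g² + 45*g/19 (v(g) = 9 - ((g² - 45*g/19) + 0) = 9 - (g² - 45*g/19) = 9 + (-g² + 45*g/19) = 9 - g² + 45*g/19)
v(-109 - 69)/(-44334) = (9 - (-109 - 69)² + 45*(-109 - 69)/19)/(-44334) = (9 - 1*(-178)² + (45/19)*(-178))*(-1/44334) = (9 - 1*31684 - 8010/19)*(-1/44334) = (9 - 31684 - 8010/19)*(-1/44334) = -609835/19*(-1/44334) = 609835/842346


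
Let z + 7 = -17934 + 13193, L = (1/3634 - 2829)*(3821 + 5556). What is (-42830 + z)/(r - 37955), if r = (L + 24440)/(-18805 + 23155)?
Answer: 150421653240/139260215017 ≈ 1.0801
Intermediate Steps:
L = -96401045545/3634 (L = (1/3634 - 2829)*9377 = -10280585/3634*9377 = -96401045545/3634 ≈ -2.6528e+7)
z = -4748 (z = -7 + (-17934 + 13193) = -7 - 4741 = -4748)
r = -19262446117/3161580 (r = (-96401045545/3634 + 24440)/(-18805 + 23155) = -96312230585/3634/4350 = -96312230585/3634*1/4350 = -19262446117/3161580 ≈ -6092.7)
(-42830 + z)/(r - 37955) = (-42830 - 4748)/(-19262446117/3161580 - 37955) = -47578/(-139260215017/3161580) = -47578*(-3161580/139260215017) = 150421653240/139260215017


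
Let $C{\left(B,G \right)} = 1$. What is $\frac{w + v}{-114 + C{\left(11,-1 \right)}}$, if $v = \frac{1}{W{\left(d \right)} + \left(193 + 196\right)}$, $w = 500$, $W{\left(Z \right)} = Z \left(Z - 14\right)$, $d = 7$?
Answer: $- \frac{170001}{38420} \approx -4.4248$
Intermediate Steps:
$W{\left(Z \right)} = Z \left(-14 + Z\right)$
$v = \frac{1}{340}$ ($v = \frac{1}{7 \left(-14 + 7\right) + \left(193 + 196\right)} = \frac{1}{7 \left(-7\right) + 389} = \frac{1}{-49 + 389} = \frac{1}{340} \approx 0.0029412$)
$\frac{w + v}{-114 + C{\left(11,-1 \right)}} = \frac{500 + \frac{1}{340}}{-114 + 1} = \frac{170001}{340 \left(-113\right)} = \frac{170001}{340} \left(- \frac{1}{113}\right) = - \frac{170001}{38420}$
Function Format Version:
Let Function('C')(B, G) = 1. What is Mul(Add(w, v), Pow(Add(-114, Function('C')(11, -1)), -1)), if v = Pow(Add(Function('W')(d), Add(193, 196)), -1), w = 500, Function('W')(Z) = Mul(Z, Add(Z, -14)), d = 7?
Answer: Rational(-170001, 38420) ≈ -4.4248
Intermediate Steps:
Function('W')(Z) = Mul(Z, Add(-14, Z))
v = Rational(1, 340) (v = Pow(Add(Mul(7, Add(-14, 7)), Add(193, 196)), -1) = Pow(Add(Mul(7, -7), 389), -1) = Pow(Add(-49, 389), -1) = Pow(340, -1) = Rational(1, 340) ≈ 0.0029412)
Mul(Add(w, v), Pow(Add(-114, Function('C')(11, -1)), -1)) = Mul(Add(500, Rational(1, 340)), Pow(Add(-114, 1), -1)) = Mul(Rational(170001, 340), Pow(-113, -1)) = Mul(Rational(170001, 340), Rational(-1, 113)) = Rational(-170001, 38420)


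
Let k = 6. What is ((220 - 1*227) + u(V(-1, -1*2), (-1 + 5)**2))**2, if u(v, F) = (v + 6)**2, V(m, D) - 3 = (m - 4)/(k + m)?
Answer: 3249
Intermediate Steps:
V(m, D) = 3 + (-4 + m)/(6 + m) (V(m, D) = 3 + (m - 4)/(6 + m) = 3 + (-4 + m)/(6 + m))
u(v, F) = (6 + v)**2
((220 - 1*227) + u(V(-1, -1*2), (-1 + 5)**2))**2 = ((220 - 1*227) + (6 + 2*(7 + 2*(-1))/(6 - 1))**2)**2 = ((220 - 227) + (6 + 2*(7 - 2)/5)**2)**2 = (-7 + (6 + 2*(1/5)*5)**2)**2 = (-7 + (6 + 2)**2)**2 = (-7 + 8**2)**2 = (-7 + 64)**2 = 57**2 = 3249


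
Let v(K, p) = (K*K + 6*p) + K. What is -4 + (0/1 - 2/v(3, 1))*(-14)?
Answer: -22/9 ≈ -2.4444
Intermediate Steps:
v(K, p) = K + K² + 6*p (v(K, p) = (K² + 6*p) + K = K + K² + 6*p)
-4 + (0/1 - 2/v(3, 1))*(-14) = -4 + (0/1 - 2/(3 + 3² + 6*1))*(-14) = -4 + (0*1 - 2/(3 + 9 + 6))*(-14) = -4 + (0 - 2/18)*(-14) = -4 + (0 - 2*1/18)*(-14) = -4 + (0 - ⅑)*(-14) = -4 - ⅑*(-14) = -4 + 14/9 = -22/9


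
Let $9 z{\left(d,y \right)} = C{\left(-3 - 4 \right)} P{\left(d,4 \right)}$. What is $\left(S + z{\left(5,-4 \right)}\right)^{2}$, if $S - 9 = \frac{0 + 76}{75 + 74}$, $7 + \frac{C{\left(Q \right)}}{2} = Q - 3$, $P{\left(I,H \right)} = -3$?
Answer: $\frac{86806489}{199809} \approx 434.45$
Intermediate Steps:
$C{\left(Q \right)} = -20 + 2 Q$ ($C{\left(Q \right)} = -14 + 2 \left(Q - 3\right) = -14 + 2 \left(-3 + Q\right) = -14 + \left(-6 + 2 Q\right) = -20 + 2 Q$)
$z{\left(d,y \right)} = \frac{34}{3}$ ($z{\left(d,y \right)} = \frac{\left(-20 + 2 \left(-3 - 4\right)\right) \left(-3\right)}{9} = \frac{\left(-20 + 2 \left(-7\right)\right) \left(-3\right)}{9} = \frac{\left(-20 - 14\right) \left(-3\right)}{9} = \frac{\left(-34\right) \left(-3\right)}{9} = \frac{1}{9} \cdot 102 = \frac{34}{3}$)
$S = \frac{1417}{149}$ ($S = 9 + \frac{0 + 76}{75 + 74} = 9 + \frac{76}{149} = \frac{1417}{149} \approx 9.5101$)
$\left(S + z{\left(5,-4 \right)}\right)^{2} = \left(\frac{1417}{149} + \frac{34}{3}\right)^{2} = \left(\frac{9317}{447}\right)^{2} = \frac{86806489}{199809}$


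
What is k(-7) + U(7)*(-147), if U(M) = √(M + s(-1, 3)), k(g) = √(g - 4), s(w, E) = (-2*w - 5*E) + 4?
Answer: I*(√11 - 147*√2) ≈ -204.57*I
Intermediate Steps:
s(w, E) = 4 - 5*E - 2*w (s(w, E) = (-5*E - 2*w) + 4 = 4 - 5*E - 2*w)
k(g) = √(-4 + g)
U(M) = √(-9 + M) (U(M) = √(M + (4 - 5*3 - 2*(-1))) = √(M + (4 - 15 + 2)) = √(M - 9) = √(-9 + M))
k(-7) + U(7)*(-147) = √(-4 - 7) + √(-9 + 7)*(-147) = √(-11) + √(-2)*(-147) = I*√11 + (I*√2)*(-147) = I*√11 - 147*I*√2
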